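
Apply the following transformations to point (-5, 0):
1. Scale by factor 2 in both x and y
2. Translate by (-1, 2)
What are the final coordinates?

Step 1: Scale (-5, 0) by 2 → (-10, 0)
Step 2: Translate by (-1, 2) → (-11, 2)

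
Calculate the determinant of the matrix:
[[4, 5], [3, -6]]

For a 2×2 matrix [[a, b], [c, d]], det = ad - bc
det = (4)(-6) - (5)(3) = -24 - 15 = -39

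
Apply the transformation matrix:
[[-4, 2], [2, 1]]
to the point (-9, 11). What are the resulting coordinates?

Matrix multiplication:
[[-4, 2], [2, 1]] × [-9, 11]ᵀ
= [(-4)(-9) + (2)(11), (2)(-9) + (1)(11)]ᵀ
= [58, -7]ᵀ
Result: (58, -7)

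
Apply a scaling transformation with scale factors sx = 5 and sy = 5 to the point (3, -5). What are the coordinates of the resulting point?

Scaling matrix:
[[5, 0], [0, 5]]
Result: (3 × 5, -5 × 5) = (15, -25)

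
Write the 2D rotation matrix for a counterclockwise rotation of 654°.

Rotation matrix formula: [[cos θ, -sin θ], [sin θ, cos θ]]
For θ = 654°:
cos(654°) = 0.4067
sin(654°) = -0.9135
Result: [[0.4067, 0.9135], [-0.9135, 0.4067]]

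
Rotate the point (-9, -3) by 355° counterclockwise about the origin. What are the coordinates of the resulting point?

Rotation matrix for 355°: [[cos 355°, -sin 355°], [sin 355°, cos 355°]] ≈ [[0.996195, 0.087156], [-0.087156, 0.996195]]
[[0.996195, 0.087156], [-0.087156, 0.996195]] × [-9, -3]ᵀ ≈ [-9.2272, -2.2042]ᵀ
Result: (-9.2272, -2.2042)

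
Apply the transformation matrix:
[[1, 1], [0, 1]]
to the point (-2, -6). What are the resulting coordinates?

Matrix multiplication:
[[1, 1], [0, 1]] × [-2, -6]ᵀ
= [(1)(-2) + (1)(-6), (0)(-2) + (1)(-6)]ᵀ
= [-8, -6]ᵀ
Result: (-8, -6)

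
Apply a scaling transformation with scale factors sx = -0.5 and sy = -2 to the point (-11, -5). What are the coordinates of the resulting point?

Scaling matrix:
[[-0.50, 0], [0, -2]]
Result: (-11 × -0.5, -5 × -2) = (5.5, 10)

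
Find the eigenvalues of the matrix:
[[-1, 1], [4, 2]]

Characteristic equation: det(A - λI) = 0
λ² - (trace)λ + (det) = 0
trace = -1 + 2 = 1, det = (-1)(2) - (1)(4) = -6
λ² - (1)λ + (-6) = 0
λ = (1 ± √((1)² - 4·(-6))) / 2 = (1 ± √25) / 2
Solving: λ = -2, 3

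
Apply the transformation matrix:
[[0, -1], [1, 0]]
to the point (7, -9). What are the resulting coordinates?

Matrix multiplication:
[[0, -1], [1, 0]] × [7, -9]ᵀ
= [(0)(7) + (-1)(-9), (1)(7) + (0)(-9)]ᵀ
= [9, 7]ᵀ
Result: (9, 7)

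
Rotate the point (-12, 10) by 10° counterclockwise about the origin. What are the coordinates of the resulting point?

Rotation matrix for 10°: [[cos 10°, -sin 10°], [sin 10°, cos 10°]] ≈ [[0.984808, -0.173648], [0.173648, 0.984808]]
[[0.984808, -0.173648], [0.173648, 0.984808]] × [-12, 10]ᵀ ≈ [-13.5542, 7.7643]ᵀ
Result: (-13.5542, 7.7643)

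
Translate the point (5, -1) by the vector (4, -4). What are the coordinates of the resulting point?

Translation by (4, -4) (homogeneous matrix [[1, 0, 4], [0, 1, -4], [0, 0, 1]]):
x' = 5 + 4 = 9
y' = -1 + -4 = -5
Result: (9, -5)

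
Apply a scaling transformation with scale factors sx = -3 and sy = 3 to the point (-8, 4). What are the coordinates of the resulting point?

Scaling matrix:
[[-3, 0], [0, 3]]
Result: (-8 × -3, 4 × 3) = (24, 12)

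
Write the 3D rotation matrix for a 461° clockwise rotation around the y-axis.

Rotation matrix for clockwise 461° around y-axis:
A clockwise rotation by 461° is a counterclockwise rotation by -461°.
cos(-461°) = -0.1908, sin(-461°) = -0.9816
Result: [[-0.1908, 0, -0.9816], [0, 1, 0], [0.9816, 0, -0.1908]]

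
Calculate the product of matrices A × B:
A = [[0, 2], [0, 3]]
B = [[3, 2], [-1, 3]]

Matrix multiplication:
C[0][0] = 0×3 + 2×-1 = -2
C[0][1] = 0×2 + 2×3 = 6
C[1][0] = 0×3 + 3×-1 = -3
C[1][1] = 0×2 + 3×3 = 9
Result: [[-2, 6], [-3, 9]]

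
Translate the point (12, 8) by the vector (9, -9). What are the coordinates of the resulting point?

Translation by (9, -9) (homogeneous matrix [[1, 0, 9], [0, 1, -9], [0, 0, 1]]):
x' = 12 + 9 = 21
y' = 8 + -9 = -1
Result: (21, -1)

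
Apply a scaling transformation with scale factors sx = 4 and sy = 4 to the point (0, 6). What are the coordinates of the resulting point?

Scaling matrix:
[[4, 0], [0, 4]]
Result: (0 × 4, 6 × 4) = (0, 24)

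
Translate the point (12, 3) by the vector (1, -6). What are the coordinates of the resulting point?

Translation by (1, -6) (homogeneous matrix [[1, 0, 1], [0, 1, -6], [0, 0, 1]]):
x' = 12 + 1 = 13
y' = 3 + -6 = -3
Result: (13, -3)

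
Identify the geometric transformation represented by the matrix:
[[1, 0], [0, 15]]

This matrix represents: non-uniform scaling by sx = 1, sy = 15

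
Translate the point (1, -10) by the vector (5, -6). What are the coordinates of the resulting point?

Translation by (5, -6) (homogeneous matrix [[1, 0, 5], [0, 1, -6], [0, 0, 1]]):
x' = 1 + 5 = 6
y' = -10 + -6 = -16
Result: (6, -16)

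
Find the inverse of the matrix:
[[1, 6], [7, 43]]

For [[a,b],[c,d]], inverse = (1/det)·[[d,-b],[-c,a]]
det = (1)(43) - (6)(7) = 43 - 42 = 1
Inverse = [[43, -6], [-7, 1]]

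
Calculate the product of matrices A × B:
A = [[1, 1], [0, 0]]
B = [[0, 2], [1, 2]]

Matrix multiplication:
C[0][0] = 1×0 + 1×1 = 1
C[0][1] = 1×2 + 1×2 = 4
C[1][0] = 0×0 + 0×1 = 0
C[1][1] = 0×2 + 0×2 = 0
Result: [[1, 4], [0, 0]]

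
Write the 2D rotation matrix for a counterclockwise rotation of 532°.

Rotation matrix formula: [[cos θ, -sin θ], [sin θ, cos θ]]
For θ = 532°:
cos(532°) = -0.9903
sin(532°) = 0.1392
Result: [[-0.9903, -0.1392], [0.1392, -0.9903]]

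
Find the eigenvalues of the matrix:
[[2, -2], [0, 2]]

Characteristic equation: det(A - λI) = 0
λ² - (trace)λ + (det) = 0
trace = 2 + 2 = 4, det = (2)(2) - (-2)(0) = 4
λ² - (4)λ + (4) = 0
λ = (4 ± √((4)² - 4·(4))) / 2 = (4 ± √0) / 2
Solving: λ = 2, 2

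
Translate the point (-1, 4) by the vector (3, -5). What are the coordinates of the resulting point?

Translation by (3, -5) (homogeneous matrix [[1, 0, 3], [0, 1, -5], [0, 0, 1]]):
x' = -1 + 3 = 2
y' = 4 + -5 = -1
Result: (2, -1)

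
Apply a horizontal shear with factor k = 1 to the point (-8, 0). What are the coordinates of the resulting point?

Shear matrix for horizontal shear with factor k = 1:
[[1, 1], [0, 1]]
Result: (-8, 0) → (-8, 0)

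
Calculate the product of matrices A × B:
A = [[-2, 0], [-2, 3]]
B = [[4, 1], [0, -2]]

Matrix multiplication:
C[0][0] = -2×4 + 0×0 = -8
C[0][1] = -2×1 + 0×-2 = -2
C[1][0] = -2×4 + 3×0 = -8
C[1][1] = -2×1 + 3×-2 = -8
Result: [[-8, -2], [-8, -8]]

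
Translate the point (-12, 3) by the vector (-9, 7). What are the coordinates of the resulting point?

Translation by (-9, 7) (homogeneous matrix [[1, 0, -9], [0, 1, 7], [0, 0, 1]]):
x' = -12 + -9 = -21
y' = 3 + 7 = 10
Result: (-21, 10)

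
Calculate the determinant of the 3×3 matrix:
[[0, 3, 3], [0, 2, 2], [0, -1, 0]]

Expansion along first row:
det = 0·det([[2,2],[-1,0]]) - 3·det([[0,2],[0,0]]) + 3·det([[0,2],[0,-1]])
    = 0·(2·0 - 2·-1) - 3·(0·0 - 2·0) + 3·(0·-1 - 2·0)
    = 0·2 - 3·0 + 3·0
    = 0 + 0 + 0 = 0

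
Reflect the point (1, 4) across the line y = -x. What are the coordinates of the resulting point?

Reflection across line y = -x: (1, 4) → (-4, -1)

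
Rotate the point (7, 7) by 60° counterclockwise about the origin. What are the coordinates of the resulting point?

Rotation matrix for 60°: [[cos 60°, -sin 60°], [sin 60°, cos 60°]] ≈ [[0.500000, -0.866025], [0.866025, 0.500000]]
[[0.500000, -0.866025], [0.866025, 0.500000]] × [7, 7]ᵀ ≈ [-2.5622, 9.5622]ᵀ
Result: (-2.5622, 9.5622)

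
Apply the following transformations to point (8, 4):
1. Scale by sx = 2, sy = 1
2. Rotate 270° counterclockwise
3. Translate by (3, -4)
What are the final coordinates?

Step 1: Scale → (16, 4)
Step 2: Rotate 270° → (4, -16)
Step 3: Translate → (7, -20)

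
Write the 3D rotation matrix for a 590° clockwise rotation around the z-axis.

Rotation matrix for clockwise 590° around z-axis:
A clockwise rotation by 590° is a counterclockwise rotation by -590°.
cos(-590°) = -0.6428, sin(-590°) = 0.7660
Result: [[-0.6428, -0.7660, 0], [0.7660, -0.6428, 0], [0, 0, 1]]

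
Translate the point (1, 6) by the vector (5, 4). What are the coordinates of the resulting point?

Translation by (5, 4) (homogeneous matrix [[1, 0, 5], [0, 1, 4], [0, 0, 1]]):
x' = 1 + 5 = 6
y' = 6 + 4 = 10
Result: (6, 10)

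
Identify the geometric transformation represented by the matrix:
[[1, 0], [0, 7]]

This matrix represents: non-uniform scaling by sx = 1, sy = 7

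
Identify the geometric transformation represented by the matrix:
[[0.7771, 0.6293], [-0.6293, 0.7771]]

This matrix represents: rotation by 321° counterclockwise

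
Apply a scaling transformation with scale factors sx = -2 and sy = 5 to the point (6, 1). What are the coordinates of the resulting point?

Scaling matrix:
[[-2, 0], [0, 5]]
Result: (6 × -2, 1 × 5) = (-12, 5)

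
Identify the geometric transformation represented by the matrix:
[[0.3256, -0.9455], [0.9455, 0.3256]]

This matrix represents: rotation by 71° counterclockwise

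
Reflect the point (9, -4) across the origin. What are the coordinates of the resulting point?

Reflection across origin: (9, -4) → (-9, 4)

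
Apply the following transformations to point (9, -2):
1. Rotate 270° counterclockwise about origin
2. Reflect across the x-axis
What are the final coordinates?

Step 1: Rotate 270° → (-2, -9)
Step 2: Reflect across x-axis → (-2, 9)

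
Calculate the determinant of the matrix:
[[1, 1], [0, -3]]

For a 2×2 matrix [[a, b], [c, d]], det = ad - bc
det = (1)(-3) - (1)(0) = -3 - 0 = -3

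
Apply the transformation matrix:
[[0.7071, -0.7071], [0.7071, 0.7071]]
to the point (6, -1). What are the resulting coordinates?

Matrix multiplication:
[[0.7071, -0.7071], [0.7071, 0.7071]] × [6, -1]ᵀ
= [(0.7071)(6) + (-0.7071)(-1), (0.7071)(6) + (0.7071)(-1)]ᵀ
= [4.9497, 3.5355]ᵀ
Result: (4.9497, 3.5355)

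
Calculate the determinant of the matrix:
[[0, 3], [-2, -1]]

For a 2×2 matrix [[a, b], [c, d]], det = ad - bc
det = (0)(-1) - (3)(-2) = 0 - -6 = 6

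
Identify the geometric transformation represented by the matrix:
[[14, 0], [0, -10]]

This matrix represents: non-uniform scaling by sx = 14, sy = -10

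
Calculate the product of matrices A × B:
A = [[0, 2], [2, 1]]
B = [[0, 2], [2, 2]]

Matrix multiplication:
C[0][0] = 0×0 + 2×2 = 4
C[0][1] = 0×2 + 2×2 = 4
C[1][0] = 2×0 + 1×2 = 2
C[1][1] = 2×2 + 1×2 = 6
Result: [[4, 4], [2, 6]]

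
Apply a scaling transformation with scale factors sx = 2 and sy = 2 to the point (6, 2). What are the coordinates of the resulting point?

Scaling matrix:
[[2, 0], [0, 2]]
Result: (6 × 2, 2 × 2) = (12, 4)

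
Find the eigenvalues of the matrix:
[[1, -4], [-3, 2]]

Characteristic equation: det(A - λI) = 0
λ² - (trace)λ + (det) = 0
trace = 1 + 2 = 3, det = (1)(2) - (-4)(-3) = -10
λ² - (3)λ + (-10) = 0
λ = (3 ± √((3)² - 4·(-10))) / 2 = (3 ± √49) / 2
Solving: λ = -2, 5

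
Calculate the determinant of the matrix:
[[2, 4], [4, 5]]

For a 2×2 matrix [[a, b], [c, d]], det = ad - bc
det = (2)(5) - (4)(4) = 10 - 16 = -6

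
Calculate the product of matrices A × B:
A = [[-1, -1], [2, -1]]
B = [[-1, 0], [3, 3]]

Matrix multiplication:
C[0][0] = -1×-1 + -1×3 = -2
C[0][1] = -1×0 + -1×3 = -3
C[1][0] = 2×-1 + -1×3 = -5
C[1][1] = 2×0 + -1×3 = -3
Result: [[-2, -3], [-5, -3]]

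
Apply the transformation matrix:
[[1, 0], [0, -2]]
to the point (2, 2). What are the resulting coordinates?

Matrix multiplication:
[[1, 0], [0, -2]] × [2, 2]ᵀ
= [(1)(2) + (0)(2), (0)(2) + (-2)(2)]ᵀ
= [2, -4]ᵀ
Result: (2, -4)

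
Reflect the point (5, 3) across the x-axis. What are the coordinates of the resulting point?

Reflection across x-axis: (5, 3) → (5, -3)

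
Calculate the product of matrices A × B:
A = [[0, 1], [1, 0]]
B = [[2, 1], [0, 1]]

Matrix multiplication:
C[0][0] = 0×2 + 1×0 = 0
C[0][1] = 0×1 + 1×1 = 1
C[1][0] = 1×2 + 0×0 = 2
C[1][1] = 1×1 + 0×1 = 1
Result: [[0, 1], [2, 1]]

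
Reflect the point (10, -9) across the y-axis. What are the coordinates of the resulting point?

Reflection across y-axis: (10, -9) → (-10, -9)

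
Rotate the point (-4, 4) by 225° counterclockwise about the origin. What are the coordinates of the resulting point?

Rotation matrix for 225°: [[cos 225°, -sin 225°], [sin 225°, cos 225°]] ≈ [[-0.707107, 0.707107], [-0.707107, -0.707107]]
[[-0.707107, 0.707107], [-0.707107, -0.707107]] × [-4, 4]ᵀ ≈ [5.6569, 0]ᵀ
Result: (5.6569, 0)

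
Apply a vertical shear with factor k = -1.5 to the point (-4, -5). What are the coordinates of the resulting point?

Shear matrix for vertical shear with factor k = -1.5:
[[1, 0], [-1.50, 1]]
Result: (-4, -5) → (-4, 1)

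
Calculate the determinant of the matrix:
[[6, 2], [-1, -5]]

For a 2×2 matrix [[a, b], [c, d]], det = ad - bc
det = (6)(-5) - (2)(-1) = -30 - -2 = -28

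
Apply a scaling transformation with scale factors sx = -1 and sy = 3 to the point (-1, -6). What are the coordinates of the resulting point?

Scaling matrix:
[[-1, 0], [0, 3]]
Result: (-1 × -1, -6 × 3) = (1, -18)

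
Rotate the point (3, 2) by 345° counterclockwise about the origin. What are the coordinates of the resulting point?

Rotation matrix for 345°: [[cos 345°, -sin 345°], [sin 345°, cos 345°]] ≈ [[0.965926, 0.258819], [-0.258819, 0.965926]]
[[0.965926, 0.258819], [-0.258819, 0.965926]] × [3, 2]ᵀ ≈ [3.4154, 1.1554]ᵀ
Result: (3.4154, 1.1554)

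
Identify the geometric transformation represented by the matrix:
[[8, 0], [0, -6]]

This matrix represents: non-uniform scaling by sx = 8, sy = -6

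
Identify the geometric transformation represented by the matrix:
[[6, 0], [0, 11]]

This matrix represents: non-uniform scaling by sx = 6, sy = 11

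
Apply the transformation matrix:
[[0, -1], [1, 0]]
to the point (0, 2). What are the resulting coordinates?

Matrix multiplication:
[[0, -1], [1, 0]] × [0, 2]ᵀ
= [(0)(0) + (-1)(2), (1)(0) + (0)(2)]ᵀ
= [-2, 0]ᵀ
Result: (-2, 0)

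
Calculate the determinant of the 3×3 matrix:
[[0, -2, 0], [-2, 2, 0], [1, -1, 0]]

Expansion along first row:
det = 0·det([[2,0],[-1,0]]) - -2·det([[-2,0],[1,0]]) + 0·det([[-2,2],[1,-1]])
    = 0·(2·0 - 0·-1) - -2·(-2·0 - 0·1) + 0·(-2·-1 - 2·1)
    = 0·0 - -2·0 + 0·0
    = 0 + 0 + 0 = 0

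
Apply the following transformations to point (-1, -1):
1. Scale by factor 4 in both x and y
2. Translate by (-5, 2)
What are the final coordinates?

Step 1: Scale (-1, -1) by 4 → (-4, -4)
Step 2: Translate by (-5, 2) → (-9, -2)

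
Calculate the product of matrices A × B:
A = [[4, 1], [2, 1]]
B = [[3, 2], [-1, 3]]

Matrix multiplication:
C[0][0] = 4×3 + 1×-1 = 11
C[0][1] = 4×2 + 1×3 = 11
C[1][0] = 2×3 + 1×-1 = 5
C[1][1] = 2×2 + 1×3 = 7
Result: [[11, 11], [5, 7]]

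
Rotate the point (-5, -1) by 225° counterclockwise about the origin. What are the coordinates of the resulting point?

Rotation matrix for 225°: [[cos 225°, -sin 225°], [sin 225°, cos 225°]] ≈ [[-0.707107, 0.707107], [-0.707107, -0.707107]]
[[-0.707107, 0.707107], [-0.707107, -0.707107]] × [-5, -1]ᵀ ≈ [2.8284, 4.2426]ᵀ
Result: (2.8284, 4.2426)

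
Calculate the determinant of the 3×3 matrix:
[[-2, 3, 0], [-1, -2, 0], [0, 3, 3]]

Expansion along first row:
det = -2·det([[-2,0],[3,3]]) - 3·det([[-1,0],[0,3]]) + 0·det([[-1,-2],[0,3]])
    = -2·(-2·3 - 0·3) - 3·(-1·3 - 0·0) + 0·(-1·3 - -2·0)
    = -2·-6 - 3·-3 + 0·-3
    = 12 + 9 + 0 = 21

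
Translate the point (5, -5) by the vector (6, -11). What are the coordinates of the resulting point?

Translation by (6, -11) (homogeneous matrix [[1, 0, 6], [0, 1, -11], [0, 0, 1]]):
x' = 5 + 6 = 11
y' = -5 + -11 = -16
Result: (11, -16)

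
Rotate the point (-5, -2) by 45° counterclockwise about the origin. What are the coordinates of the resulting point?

Rotation matrix for 45°: [[cos 45°, -sin 45°], [sin 45°, cos 45°]] ≈ [[0.707107, -0.707107], [0.707107, 0.707107]]
[[0.707107, -0.707107], [0.707107, 0.707107]] × [-5, -2]ᵀ ≈ [-2.1213, -4.9497]ᵀ
Result: (-2.1213, -4.9497)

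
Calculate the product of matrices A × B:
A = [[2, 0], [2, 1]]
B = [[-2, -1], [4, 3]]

Matrix multiplication:
C[0][0] = 2×-2 + 0×4 = -4
C[0][1] = 2×-1 + 0×3 = -2
C[1][0] = 2×-2 + 1×4 = 0
C[1][1] = 2×-1 + 1×3 = 1
Result: [[-4, -2], [0, 1]]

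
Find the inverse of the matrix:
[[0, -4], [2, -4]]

For [[a,b],[c,d]], inverse = (1/det)·[[d,-b],[-c,a]]
det = (0)(-4) - (-4)(2) = 0 - -8 = 8
Inverse = (1/8)·[[-4, 4], [-2, 0]]
= [[-1/2, 1/2], [-1/4, 0]]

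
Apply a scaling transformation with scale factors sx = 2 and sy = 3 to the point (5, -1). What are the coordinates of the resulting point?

Scaling matrix:
[[2, 0], [0, 3]]
Result: (5 × 2, -1 × 3) = (10, -3)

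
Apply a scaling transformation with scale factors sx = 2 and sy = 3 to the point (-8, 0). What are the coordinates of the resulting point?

Scaling matrix:
[[2, 0], [0, 3]]
Result: (-8 × 2, 0 × 3) = (-16, 0)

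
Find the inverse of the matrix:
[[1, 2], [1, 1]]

For [[a,b],[c,d]], inverse = (1/det)·[[d,-b],[-c,a]]
det = (1)(1) - (2)(1) = 1 - 2 = -1
Inverse = (1/-1)·[[1, -2], [-1, 1]]
= [[-1, 2], [1, -1]]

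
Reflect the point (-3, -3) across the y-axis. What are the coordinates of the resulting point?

Reflection across y-axis: (-3, -3) → (3, -3)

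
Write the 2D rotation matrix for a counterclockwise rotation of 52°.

Rotation matrix formula: [[cos θ, -sin θ], [sin θ, cos θ]]
For θ = 52°:
cos(52°) = 0.6157
sin(52°) = 0.7880
Result: [[0.6157, -0.7880], [0.7880, 0.6157]]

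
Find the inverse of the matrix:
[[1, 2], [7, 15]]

For [[a,b],[c,d]], inverse = (1/det)·[[d,-b],[-c,a]]
det = (1)(15) - (2)(7) = 15 - 14 = 1
Inverse = [[15, -2], [-7, 1]]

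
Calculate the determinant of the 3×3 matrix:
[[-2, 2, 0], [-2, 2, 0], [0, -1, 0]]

Expansion along first row:
det = -2·det([[2,0],[-1,0]]) - 2·det([[-2,0],[0,0]]) + 0·det([[-2,2],[0,-1]])
    = -2·(2·0 - 0·-1) - 2·(-2·0 - 0·0) + 0·(-2·-1 - 2·0)
    = -2·0 - 2·0 + 0·2
    = 0 + 0 + 0 = 0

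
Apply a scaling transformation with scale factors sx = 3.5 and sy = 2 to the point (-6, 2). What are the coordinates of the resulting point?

Scaling matrix:
[[3.50, 0], [0, 2]]
Result: (-6 × 3.5, 2 × 2) = (-21, 4)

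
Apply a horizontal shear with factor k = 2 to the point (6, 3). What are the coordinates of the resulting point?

Shear matrix for horizontal shear with factor k = 2:
[[1, 2], [0, 1]]
Result: (6, 3) → (12, 3)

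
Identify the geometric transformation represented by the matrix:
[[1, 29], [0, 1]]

This matrix represents: horizontal shear with factor 29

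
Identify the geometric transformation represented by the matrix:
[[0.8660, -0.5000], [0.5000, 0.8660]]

This matrix represents: rotation by 30° counterclockwise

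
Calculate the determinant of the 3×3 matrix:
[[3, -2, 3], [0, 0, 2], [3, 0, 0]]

Expansion along first row:
det = 3·det([[0,2],[0,0]]) - -2·det([[0,2],[3,0]]) + 3·det([[0,0],[3,0]])
    = 3·(0·0 - 2·0) - -2·(0·0 - 2·3) + 3·(0·0 - 0·3)
    = 3·0 - -2·-6 + 3·0
    = 0 + -12 + 0 = -12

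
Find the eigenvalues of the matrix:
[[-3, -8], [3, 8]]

Characteristic equation: det(A - λI) = 0
λ² - (trace)λ + (det) = 0
trace = -3 + 8 = 5, det = (-3)(8) - (-8)(3) = 0
λ² - (5)λ + (0) = 0
λ = (5 ± √((5)² - 4·(0))) / 2 = (5 ± √25) / 2
Solving: λ = 0, 5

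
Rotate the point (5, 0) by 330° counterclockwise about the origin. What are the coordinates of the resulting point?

Rotation matrix for 330°: [[cos 330°, -sin 330°], [sin 330°, cos 330°]] ≈ [[0.866025, 0.500000], [-0.500000, 0.866025]]
[[0.866025, 0.500000], [-0.500000, 0.866025]] × [5, 0]ᵀ ≈ [4.3301, -2.5000]ᵀ
Result: (4.3301, -2.5000)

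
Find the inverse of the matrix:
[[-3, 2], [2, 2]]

For [[a,b],[c,d]], inverse = (1/det)·[[d,-b],[-c,a]]
det = (-3)(2) - (2)(2) = -6 - 4 = -10
Inverse = (1/-10)·[[2, -2], [-2, -3]]
= [[-1/5, 1/5], [1/5, 3/10]]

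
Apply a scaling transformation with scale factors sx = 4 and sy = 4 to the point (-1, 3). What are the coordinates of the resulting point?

Scaling matrix:
[[4, 0], [0, 4]]
Result: (-1 × 4, 3 × 4) = (-4, 12)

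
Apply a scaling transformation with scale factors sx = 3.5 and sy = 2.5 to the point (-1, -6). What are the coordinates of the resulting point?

Scaling matrix:
[[3.50, 0], [0, 2.50]]
Result: (-1 × 3.5, -6 × 2.5) = (-3.5, -15)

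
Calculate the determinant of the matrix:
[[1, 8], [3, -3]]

For a 2×2 matrix [[a, b], [c, d]], det = ad - bc
det = (1)(-3) - (8)(3) = -3 - 24 = -27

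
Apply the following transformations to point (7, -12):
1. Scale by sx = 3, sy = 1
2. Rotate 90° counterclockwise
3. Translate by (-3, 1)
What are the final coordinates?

Step 1: Scale → (21, -12)
Step 2: Rotate 90° → (12, 21)
Step 3: Translate → (9, 22)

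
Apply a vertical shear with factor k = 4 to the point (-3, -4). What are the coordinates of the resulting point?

Shear matrix for vertical shear with factor k = 4:
[[1, 0], [4, 1]]
Result: (-3, -4) → (-3, -16)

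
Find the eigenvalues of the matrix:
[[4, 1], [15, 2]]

Characteristic equation: det(A - λI) = 0
λ² - (trace)λ + (det) = 0
trace = 4 + 2 = 6, det = (4)(2) - (1)(15) = -7
λ² - (6)λ + (-7) = 0
λ = (6 ± √((6)² - 4·(-7))) / 2 = (6 ± √64) / 2
Solving: λ = -1, 7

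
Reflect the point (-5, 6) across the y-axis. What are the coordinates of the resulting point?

Reflection across y-axis: (-5, 6) → (5, 6)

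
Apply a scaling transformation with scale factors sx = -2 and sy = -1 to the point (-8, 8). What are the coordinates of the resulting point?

Scaling matrix:
[[-2, 0], [0, -1]]
Result: (-8 × -2, 8 × -1) = (16, -8)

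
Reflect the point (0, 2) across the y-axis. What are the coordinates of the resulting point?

Reflection across y-axis: (0, 2) → (0, 2)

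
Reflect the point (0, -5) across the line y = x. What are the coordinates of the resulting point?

Reflection across line y = x: (0, -5) → (-5, 0)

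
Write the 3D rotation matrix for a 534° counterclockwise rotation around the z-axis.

Rotation matrix for counterclockwise 534° around z-axis:
cos(534°) = -0.9945, sin(534°) = 0.1045
Result: [[-0.9945, -0.1045, 0], [0.1045, -0.9945, 0], [0, 0, 1]]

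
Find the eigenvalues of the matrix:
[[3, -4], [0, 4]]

Characteristic equation: det(A - λI) = 0
λ² - (trace)λ + (det) = 0
trace = 3 + 4 = 7, det = (3)(4) - (-4)(0) = 12
λ² - (7)λ + (12) = 0
λ = (7 ± √((7)² - 4·(12))) / 2 = (7 ± √1) / 2
Solving: λ = 3, 4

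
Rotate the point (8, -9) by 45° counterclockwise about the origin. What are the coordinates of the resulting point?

Rotation matrix for 45°: [[cos 45°, -sin 45°], [sin 45°, cos 45°]] ≈ [[0.707107, -0.707107], [0.707107, 0.707107]]
[[0.707107, -0.707107], [0.707107, 0.707107]] × [8, -9]ᵀ ≈ [12.0208, -0.7071]ᵀ
Result: (12.0208, -0.7071)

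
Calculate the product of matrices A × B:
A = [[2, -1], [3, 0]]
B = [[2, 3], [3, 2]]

Matrix multiplication:
C[0][0] = 2×2 + -1×3 = 1
C[0][1] = 2×3 + -1×2 = 4
C[1][0] = 3×2 + 0×3 = 6
C[1][1] = 3×3 + 0×2 = 9
Result: [[1, 4], [6, 9]]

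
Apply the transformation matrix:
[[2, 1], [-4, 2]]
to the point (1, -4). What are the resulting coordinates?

Matrix multiplication:
[[2, 1], [-4, 2]] × [1, -4]ᵀ
= [(2)(1) + (1)(-4), (-4)(1) + (2)(-4)]ᵀ
= [-2, -12]ᵀ
Result: (-2, -12)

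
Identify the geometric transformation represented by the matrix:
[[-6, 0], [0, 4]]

This matrix represents: non-uniform scaling by sx = -6, sy = 4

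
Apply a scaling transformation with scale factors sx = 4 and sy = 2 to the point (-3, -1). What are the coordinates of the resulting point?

Scaling matrix:
[[4, 0], [0, 2]]
Result: (-3 × 4, -1 × 2) = (-12, -2)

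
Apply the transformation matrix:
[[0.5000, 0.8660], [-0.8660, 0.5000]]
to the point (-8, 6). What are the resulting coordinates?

Matrix multiplication:
[[0.5000, 0.8660], [-0.8660, 0.5000]] × [-8, 6]ᵀ
= [(0.5000)(-8) + (0.8660)(6), (-0.8660)(-8) + (0.5000)(6)]ᵀ
= [1.1960, 9.9280]ᵀ
Result: (1.1960, 9.9280)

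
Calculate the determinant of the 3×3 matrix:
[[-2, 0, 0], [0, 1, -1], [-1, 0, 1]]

Expansion along first row:
det = -2·det([[1,-1],[0,1]]) - 0·det([[0,-1],[-1,1]]) + 0·det([[0,1],[-1,0]])
    = -2·(1·1 - -1·0) - 0·(0·1 - -1·-1) + 0·(0·0 - 1·-1)
    = -2·1 - 0·-1 + 0·1
    = -2 + 0 + 0 = -2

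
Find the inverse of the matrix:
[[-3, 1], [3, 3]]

For [[a,b],[c,d]], inverse = (1/det)·[[d,-b],[-c,a]]
det = (-3)(3) - (1)(3) = -9 - 3 = -12
Inverse = (1/-12)·[[3, -1], [-3, -3]]
= [[-1/4, 1/12], [1/4, 1/4]]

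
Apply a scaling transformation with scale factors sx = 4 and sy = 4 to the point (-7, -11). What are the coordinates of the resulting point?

Scaling matrix:
[[4, 0], [0, 4]]
Result: (-7 × 4, -11 × 4) = (-28, -44)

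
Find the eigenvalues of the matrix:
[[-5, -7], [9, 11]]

Characteristic equation: det(A - λI) = 0
λ² - (trace)λ + (det) = 0
trace = -5 + 11 = 6, det = (-5)(11) - (-7)(9) = 8
λ² - (6)λ + (8) = 0
λ = (6 ± √((6)² - 4·(8))) / 2 = (6 ± √4) / 2
Solving: λ = 2, 4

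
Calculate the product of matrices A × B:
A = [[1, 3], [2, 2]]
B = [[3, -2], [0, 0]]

Matrix multiplication:
C[0][0] = 1×3 + 3×0 = 3
C[0][1] = 1×-2 + 3×0 = -2
C[1][0] = 2×3 + 2×0 = 6
C[1][1] = 2×-2 + 2×0 = -4
Result: [[3, -2], [6, -4]]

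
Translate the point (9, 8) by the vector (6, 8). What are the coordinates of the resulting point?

Translation by (6, 8) (homogeneous matrix [[1, 0, 6], [0, 1, 8], [0, 0, 1]]):
x' = 9 + 6 = 15
y' = 8 + 8 = 16
Result: (15, 16)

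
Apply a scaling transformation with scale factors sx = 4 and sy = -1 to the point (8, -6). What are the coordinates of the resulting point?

Scaling matrix:
[[4, 0], [0, -1]]
Result: (8 × 4, -6 × -1) = (32, 6)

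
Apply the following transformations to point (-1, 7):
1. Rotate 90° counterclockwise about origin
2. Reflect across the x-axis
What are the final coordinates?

Step 1: Rotate 90° → (-7, -1)
Step 2: Reflect across x-axis → (-7, 1)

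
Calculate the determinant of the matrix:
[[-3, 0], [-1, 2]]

For a 2×2 matrix [[a, b], [c, d]], det = ad - bc
det = (-3)(2) - (0)(-1) = -6 - 0 = -6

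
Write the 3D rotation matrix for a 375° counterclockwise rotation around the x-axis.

Rotation matrix for counterclockwise 375° around x-axis:
cos(375°) = 0.9659, sin(375°) = 0.2588
Result: [[1, 0, 0], [0, 0.9659, -0.2588], [0, 0.2588, 0.9659]]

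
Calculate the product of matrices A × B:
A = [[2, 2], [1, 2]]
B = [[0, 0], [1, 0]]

Matrix multiplication:
C[0][0] = 2×0 + 2×1 = 2
C[0][1] = 2×0 + 2×0 = 0
C[1][0] = 1×0 + 2×1 = 2
C[1][1] = 1×0 + 2×0 = 0
Result: [[2, 0], [2, 0]]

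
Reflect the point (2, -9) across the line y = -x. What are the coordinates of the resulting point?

Reflection across line y = -x: (2, -9) → (9, -2)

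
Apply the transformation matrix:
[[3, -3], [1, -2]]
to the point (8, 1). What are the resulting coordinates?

Matrix multiplication:
[[3, -3], [1, -2]] × [8, 1]ᵀ
= [(3)(8) + (-3)(1), (1)(8) + (-2)(1)]ᵀ
= [21, 6]ᵀ
Result: (21, 6)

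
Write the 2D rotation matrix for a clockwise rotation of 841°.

Rotation matrix formula: [[cos θ, -sin θ], [sin θ, cos θ]]
A clockwise rotation by 841° is equivalent to a counterclockwise rotation by -841°.
For θ = -841°:
cos(-841°) = -0.5150
sin(-841°) = -0.8572
Result: [[-0.5150, 0.8572], [-0.8572, -0.5150]]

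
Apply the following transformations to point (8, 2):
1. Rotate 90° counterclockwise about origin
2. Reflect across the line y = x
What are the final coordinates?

Step 1: Rotate 90° → (-2, 8)
Step 2: Reflect across line y = x → (8, -2)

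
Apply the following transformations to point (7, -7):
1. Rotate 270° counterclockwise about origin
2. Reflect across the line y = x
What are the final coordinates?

Step 1: Rotate 270° → (-7, -7)
Step 2: Reflect across line y = x → (-7, -7)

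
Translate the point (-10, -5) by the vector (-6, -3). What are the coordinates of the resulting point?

Translation by (-6, -3) (homogeneous matrix [[1, 0, -6], [0, 1, -3], [0, 0, 1]]):
x' = -10 + -6 = -16
y' = -5 + -3 = -8
Result: (-16, -8)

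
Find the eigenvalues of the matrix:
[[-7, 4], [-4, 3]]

Characteristic equation: det(A - λI) = 0
λ² - (trace)λ + (det) = 0
trace = -7 + 3 = -4, det = (-7)(3) - (4)(-4) = -5
λ² - (-4)λ + (-5) = 0
λ = (-4 ± √((-4)² - 4·(-5))) / 2 = (-4 ± √36) / 2
Solving: λ = -5, 1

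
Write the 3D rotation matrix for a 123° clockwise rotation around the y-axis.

Rotation matrix for clockwise 123° around y-axis:
A clockwise rotation by 123° is a counterclockwise rotation by -123°.
cos(-123°) = -0.5446, sin(-123°) = -0.8387
Result: [[-0.5446, 0, -0.8387], [0, 1, 0], [0.8387, 0, -0.5446]]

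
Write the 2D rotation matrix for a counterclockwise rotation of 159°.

Rotation matrix formula: [[cos θ, -sin θ], [sin θ, cos θ]]
For θ = 159°:
cos(159°) = -0.9336
sin(159°) = 0.3584
Result: [[-0.9336, -0.3584], [0.3584, -0.9336]]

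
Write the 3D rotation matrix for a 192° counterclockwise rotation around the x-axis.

Rotation matrix for counterclockwise 192° around x-axis:
cos(192°) = -0.9781, sin(192°) = -0.2079
Result: [[1, 0, 0], [0, -0.9781, 0.2079], [0, -0.2079, -0.9781]]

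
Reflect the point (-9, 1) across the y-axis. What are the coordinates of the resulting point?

Reflection across y-axis: (-9, 1) → (9, 1)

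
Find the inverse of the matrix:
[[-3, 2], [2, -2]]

For [[a,b],[c,d]], inverse = (1/det)·[[d,-b],[-c,a]]
det = (-3)(-2) - (2)(2) = 6 - 4 = 2
Inverse = (1/2)·[[-2, -2], [-2, -3]]
= [[-1, -1], [-1, -3/2]]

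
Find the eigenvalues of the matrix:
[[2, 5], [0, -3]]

Characteristic equation: det(A - λI) = 0
λ² - (trace)λ + (det) = 0
trace = 2 + -3 = -1, det = (2)(-3) - (5)(0) = -6
λ² - (-1)λ + (-6) = 0
λ = (-1 ± √((-1)² - 4·(-6))) / 2 = (-1 ± √25) / 2
Solving: λ = -3, 2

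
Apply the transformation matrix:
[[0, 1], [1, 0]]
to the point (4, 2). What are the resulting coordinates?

Matrix multiplication:
[[0, 1], [1, 0]] × [4, 2]ᵀ
= [(0)(4) + (1)(2), (1)(4) + (0)(2)]ᵀ
= [2, 4]ᵀ
Result: (2, 4)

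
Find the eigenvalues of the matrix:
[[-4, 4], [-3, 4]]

Characteristic equation: det(A - λI) = 0
λ² - (trace)λ + (det) = 0
trace = -4 + 4 = 0, det = (-4)(4) - (4)(-3) = -4
λ² - (0)λ + (-4) = 0
λ = (0 ± √((0)² - 4·(-4))) / 2 = (0 ± √16) / 2
Solving: λ = -2, 2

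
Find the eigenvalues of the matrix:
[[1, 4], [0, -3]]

Characteristic equation: det(A - λI) = 0
λ² - (trace)λ + (det) = 0
trace = 1 + -3 = -2, det = (1)(-3) - (4)(0) = -3
λ² - (-2)λ + (-3) = 0
λ = (-2 ± √((-2)² - 4·(-3))) / 2 = (-2 ± √16) / 2
Solving: λ = -3, 1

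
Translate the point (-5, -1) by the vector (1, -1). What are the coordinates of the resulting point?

Translation by (1, -1) (homogeneous matrix [[1, 0, 1], [0, 1, -1], [0, 0, 1]]):
x' = -5 + 1 = -4
y' = -1 + -1 = -2
Result: (-4, -2)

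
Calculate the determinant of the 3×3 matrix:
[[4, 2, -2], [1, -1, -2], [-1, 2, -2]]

Expansion along first row:
det = 4·det([[-1,-2],[2,-2]]) - 2·det([[1,-2],[-1,-2]]) + -2·det([[1,-1],[-1,2]])
    = 4·(-1·-2 - -2·2) - 2·(1·-2 - -2·-1) + -2·(1·2 - -1·-1)
    = 4·6 - 2·-4 + -2·1
    = 24 + 8 + -2 = 30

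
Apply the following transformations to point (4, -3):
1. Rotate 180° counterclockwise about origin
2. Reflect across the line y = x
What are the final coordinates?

Step 1: Rotate 180° → (-4, 3)
Step 2: Reflect across line y = x → (3, -4)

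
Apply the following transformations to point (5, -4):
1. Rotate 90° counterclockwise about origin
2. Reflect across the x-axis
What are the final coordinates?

Step 1: Rotate 90° → (4, 5)
Step 2: Reflect across x-axis → (4, -5)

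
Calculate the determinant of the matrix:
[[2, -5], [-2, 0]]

For a 2×2 matrix [[a, b], [c, d]], det = ad - bc
det = (2)(0) - (-5)(-2) = 0 - 10 = -10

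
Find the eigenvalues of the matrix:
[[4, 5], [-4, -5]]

Characteristic equation: det(A - λI) = 0
λ² - (trace)λ + (det) = 0
trace = 4 + -5 = -1, det = (4)(-5) - (5)(-4) = 0
λ² - (-1)λ + (0) = 0
λ = (-1 ± √((-1)² - 4·(0))) / 2 = (-1 ± √1) / 2
Solving: λ = -1, 0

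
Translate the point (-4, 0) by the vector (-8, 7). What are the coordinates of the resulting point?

Translation by (-8, 7) (homogeneous matrix [[1, 0, -8], [0, 1, 7], [0, 0, 1]]):
x' = -4 + -8 = -12
y' = 0 + 7 = 7
Result: (-12, 7)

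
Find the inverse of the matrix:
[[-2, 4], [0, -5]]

For [[a,b],[c,d]], inverse = (1/det)·[[d,-b],[-c,a]]
det = (-2)(-5) - (4)(0) = 10 - 0 = 10
Inverse = (1/10)·[[-5, -4], [0, -2]]
= [[-1/2, -2/5], [0, -1/5]]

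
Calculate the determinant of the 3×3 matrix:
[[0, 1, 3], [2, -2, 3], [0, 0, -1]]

Expansion along first row:
det = 0·det([[-2,3],[0,-1]]) - 1·det([[2,3],[0,-1]]) + 3·det([[2,-2],[0,0]])
    = 0·(-2·-1 - 3·0) - 1·(2·-1 - 3·0) + 3·(2·0 - -2·0)
    = 0·2 - 1·-2 + 3·0
    = 0 + 2 + 0 = 2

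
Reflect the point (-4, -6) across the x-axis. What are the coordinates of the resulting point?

Reflection across x-axis: (-4, -6) → (-4, 6)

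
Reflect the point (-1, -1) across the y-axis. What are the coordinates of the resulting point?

Reflection across y-axis: (-1, -1) → (1, -1)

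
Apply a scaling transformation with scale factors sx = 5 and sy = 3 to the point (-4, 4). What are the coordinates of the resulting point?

Scaling matrix:
[[5, 0], [0, 3]]
Result: (-4 × 5, 4 × 3) = (-20, 12)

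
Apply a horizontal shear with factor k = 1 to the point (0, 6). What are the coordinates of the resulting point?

Shear matrix for horizontal shear with factor k = 1:
[[1, 1], [0, 1]]
Result: (0, 6) → (6, 6)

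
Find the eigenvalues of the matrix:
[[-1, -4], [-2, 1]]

Characteristic equation: det(A - λI) = 0
λ² - (trace)λ + (det) = 0
trace = -1 + 1 = 0, det = (-1)(1) - (-4)(-2) = -9
λ² - (0)λ + (-9) = 0
λ = (0 ± √((0)² - 4·(-9))) / 2 = (0 ± √36) / 2
Solving: λ = -3, 3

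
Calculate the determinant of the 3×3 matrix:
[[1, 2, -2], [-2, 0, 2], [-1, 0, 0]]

Expansion along first row:
det = 1·det([[0,2],[0,0]]) - 2·det([[-2,2],[-1,0]]) + -2·det([[-2,0],[-1,0]])
    = 1·(0·0 - 2·0) - 2·(-2·0 - 2·-1) + -2·(-2·0 - 0·-1)
    = 1·0 - 2·2 + -2·0
    = 0 + -4 + 0 = -4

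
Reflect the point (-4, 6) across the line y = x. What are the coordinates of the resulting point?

Reflection across line y = x: (-4, 6) → (6, -4)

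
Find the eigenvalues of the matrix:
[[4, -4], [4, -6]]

Characteristic equation: det(A - λI) = 0
λ² - (trace)λ + (det) = 0
trace = 4 + -6 = -2, det = (4)(-6) - (-4)(4) = -8
λ² - (-2)λ + (-8) = 0
λ = (-2 ± √((-2)² - 4·(-8))) / 2 = (-2 ± √36) / 2
Solving: λ = -4, 2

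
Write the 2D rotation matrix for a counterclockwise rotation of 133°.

Rotation matrix formula: [[cos θ, -sin θ], [sin θ, cos θ]]
For θ = 133°:
cos(133°) = -0.6820
sin(133°) = 0.7314
Result: [[-0.6820, -0.7314], [0.7314, -0.6820]]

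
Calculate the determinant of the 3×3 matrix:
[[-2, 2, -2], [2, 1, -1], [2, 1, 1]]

Expansion along first row:
det = -2·det([[1,-1],[1,1]]) - 2·det([[2,-1],[2,1]]) + -2·det([[2,1],[2,1]])
    = -2·(1·1 - -1·1) - 2·(2·1 - -1·2) + -2·(2·1 - 1·2)
    = -2·2 - 2·4 + -2·0
    = -4 + -8 + 0 = -12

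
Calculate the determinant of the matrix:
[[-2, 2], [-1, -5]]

For a 2×2 matrix [[a, b], [c, d]], det = ad - bc
det = (-2)(-5) - (2)(-1) = 10 - -2 = 12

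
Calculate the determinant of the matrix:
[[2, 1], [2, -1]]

For a 2×2 matrix [[a, b], [c, d]], det = ad - bc
det = (2)(-1) - (1)(2) = -2 - 2 = -4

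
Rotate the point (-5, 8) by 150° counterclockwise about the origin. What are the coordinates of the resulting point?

Rotation matrix for 150°: [[cos 150°, -sin 150°], [sin 150°, cos 150°]] ≈ [[-0.866025, -0.500000], [0.500000, -0.866025]]
[[-0.866025, -0.500000], [0.500000, -0.866025]] × [-5, 8]ᵀ ≈ [0.3301, -9.4282]ᵀ
Result: (0.3301, -9.4282)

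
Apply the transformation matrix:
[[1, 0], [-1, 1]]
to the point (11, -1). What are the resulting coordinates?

Matrix multiplication:
[[1, 0], [-1, 1]] × [11, -1]ᵀ
= [(1)(11) + (0)(-1), (-1)(11) + (1)(-1)]ᵀ
= [11, -12]ᵀ
Result: (11, -12)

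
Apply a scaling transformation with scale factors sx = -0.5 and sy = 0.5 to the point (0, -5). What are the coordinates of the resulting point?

Scaling matrix:
[[-0.50, 0], [0, 0.50]]
Result: (0 × -0.5, -5 × 0.5) = (0, -2.5)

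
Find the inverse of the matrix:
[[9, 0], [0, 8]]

For [[a,b],[c,d]], inverse = (1/det)·[[d,-b],[-c,a]]
det = (9)(8) - (0)(0) = 72 - 0 = 72
Inverse = (1/72)·[[8, 0], [0, 9]]
= [[1/9, 0], [0, 1/8]]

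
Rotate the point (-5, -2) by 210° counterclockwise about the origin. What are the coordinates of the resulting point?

Rotation matrix for 210°: [[cos 210°, -sin 210°], [sin 210°, cos 210°]] ≈ [[-0.866025, 0.500000], [-0.500000, -0.866025]]
[[-0.866025, 0.500000], [-0.500000, -0.866025]] × [-5, -2]ᵀ ≈ [3.3301, 4.2321]ᵀ
Result: (3.3301, 4.2321)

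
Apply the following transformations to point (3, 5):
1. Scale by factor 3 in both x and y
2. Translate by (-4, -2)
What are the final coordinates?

Step 1: Scale (3, 5) by 3 → (9, 15)
Step 2: Translate by (-4, -2) → (5, 13)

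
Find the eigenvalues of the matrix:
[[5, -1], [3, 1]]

Characteristic equation: det(A - λI) = 0
λ² - (trace)λ + (det) = 0
trace = 5 + 1 = 6, det = (5)(1) - (-1)(3) = 8
λ² - (6)λ + (8) = 0
λ = (6 ± √((6)² - 4·(8))) / 2 = (6 ± √4) / 2
Solving: λ = 2, 4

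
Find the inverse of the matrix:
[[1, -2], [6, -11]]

For [[a,b],[c,d]], inverse = (1/det)·[[d,-b],[-c,a]]
det = (1)(-11) - (-2)(6) = -11 - -12 = 1
Inverse = [[-11, 2], [-6, 1]]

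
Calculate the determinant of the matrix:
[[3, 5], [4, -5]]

For a 2×2 matrix [[a, b], [c, d]], det = ad - bc
det = (3)(-5) - (5)(4) = -15 - 20 = -35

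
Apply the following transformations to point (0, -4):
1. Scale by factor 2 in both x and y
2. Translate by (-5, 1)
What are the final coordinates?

Step 1: Scale (0, -4) by 2 → (0, -8)
Step 2: Translate by (-5, 1) → (-5, -7)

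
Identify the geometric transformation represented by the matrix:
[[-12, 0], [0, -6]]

This matrix represents: non-uniform scaling by sx = -12, sy = -6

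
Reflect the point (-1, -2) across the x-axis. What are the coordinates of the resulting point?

Reflection across x-axis: (-1, -2) → (-1, 2)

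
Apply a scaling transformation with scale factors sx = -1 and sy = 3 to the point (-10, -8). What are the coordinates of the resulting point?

Scaling matrix:
[[-1, 0], [0, 3]]
Result: (-10 × -1, -8 × 3) = (10, -24)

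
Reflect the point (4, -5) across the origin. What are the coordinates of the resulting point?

Reflection across origin: (4, -5) → (-4, 5)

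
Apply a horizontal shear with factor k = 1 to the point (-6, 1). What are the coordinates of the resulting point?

Shear matrix for horizontal shear with factor k = 1:
[[1, 1], [0, 1]]
Result: (-6, 1) → (-5, 1)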